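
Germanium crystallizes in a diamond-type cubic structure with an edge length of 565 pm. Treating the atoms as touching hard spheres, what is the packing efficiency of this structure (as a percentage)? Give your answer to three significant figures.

In a diamond cubic lattice nearest neighbors lie along the body diagonal with √3·a = 8r, so r = 0.2165a = 122.3 pm.
Packing fraction = Z·(4/3)πr³ / a³ = 8 × (4/3)π × (122.3)³ / (565)³ = 0.3401 = 34.0%.

34.0%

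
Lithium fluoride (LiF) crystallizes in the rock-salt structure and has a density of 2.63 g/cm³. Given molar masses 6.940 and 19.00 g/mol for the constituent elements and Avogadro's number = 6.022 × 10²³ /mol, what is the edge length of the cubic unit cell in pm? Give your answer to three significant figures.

403 pm

M(LiF) = 25.94 g/mol; Z = 4 formula units per cell.
a³ = Z·M/(N_A·ρ) = 4 × 25.94 / (6.022 × 10²³ × 2.63) = 6.551 × 10^-23 cm³, so a = 4.031 × 10^-8 cm = 403 pm.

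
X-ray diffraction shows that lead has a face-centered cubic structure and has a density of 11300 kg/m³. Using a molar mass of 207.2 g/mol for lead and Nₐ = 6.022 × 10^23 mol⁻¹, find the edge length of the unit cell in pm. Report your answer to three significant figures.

With Z = 4 atoms per FCC cell, a³ = Z·M/(N_A·ρ) = 4 × 207.2 / (6.022 × 10²³ × 11.30 g/cm³) = 1.218 × 10^-22 cm³.
a = (1.218 × 10^-22)^(1/3) = 4.957 × 10^-8 cm = 496 pm.

496 pm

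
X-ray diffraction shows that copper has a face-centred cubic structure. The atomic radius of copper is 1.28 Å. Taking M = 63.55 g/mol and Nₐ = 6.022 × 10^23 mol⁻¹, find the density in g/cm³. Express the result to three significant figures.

8.90 g/cm³

In an FCC lattice, atoms touch along the face diagonal, so √2·a = 4r, giving a = 3.620 Å = 3.620 × 10^-8 cm.
With Z = 4, ρ = Z·M/(N_A·a³) = 4 × 63.55 / (6.022 × 10²³ × 4.745 × 10^-23) = 8.895 g/cm³.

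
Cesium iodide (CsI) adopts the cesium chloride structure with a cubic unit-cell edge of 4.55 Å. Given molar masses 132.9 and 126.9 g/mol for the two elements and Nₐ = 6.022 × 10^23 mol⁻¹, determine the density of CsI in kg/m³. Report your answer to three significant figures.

The cesium chloride structure contains Z = 1 formula unit per cell; M(CsI) = 132.9 + 126.9 = 259.8 g/mol.
a³ = (4.550 × 10^-8 cm)³ = 9.420 × 10^-23 cm³.
ρ = 1 × 259.8 / (6.022 × 10²³ × 9.420 × 10^-23) = 4.580 g/cm³ = 4580 kg/m³.

4580 kg/m³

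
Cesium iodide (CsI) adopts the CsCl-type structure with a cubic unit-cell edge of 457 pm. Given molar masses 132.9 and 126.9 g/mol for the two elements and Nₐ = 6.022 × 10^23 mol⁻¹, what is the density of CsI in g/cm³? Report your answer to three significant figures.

The CsCl-type structure contains Z = 1 formula unit per cell; M(CsI) = 132.9 + 126.9 = 259.8 g/mol.
a³ = (4.570 × 10^-8 cm)³ = 9.544 × 10^-23 cm³.
ρ = 1 × 259.8 / (6.022 × 10²³ × 9.544 × 10^-23) = 4.520 g/cm³.

4.52 g/cm³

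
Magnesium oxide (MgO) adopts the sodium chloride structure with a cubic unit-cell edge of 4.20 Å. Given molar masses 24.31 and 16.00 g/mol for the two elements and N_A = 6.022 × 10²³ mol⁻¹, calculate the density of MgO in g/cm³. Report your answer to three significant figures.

The sodium chloride structure contains Z = 4 formula units per cell; M(MgO) = 24.31 + 16.00 = 40.31 g/mol.
a³ = (4.200 × 10^-8 cm)³ = 7.409 × 10^-23 cm³.
ρ = 4 × 40.31 / (6.022 × 10²³ × 7.409 × 10^-23) = 3.614 g/cm³.

3.61 g/cm³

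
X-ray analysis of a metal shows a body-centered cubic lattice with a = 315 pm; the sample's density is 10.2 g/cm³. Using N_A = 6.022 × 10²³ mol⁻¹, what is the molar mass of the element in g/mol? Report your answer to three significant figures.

96.0 g/mol

A BCC cell has Z = 2 atoms; a = 3.150 × 10^-8 cm.
M = ρ·N_A·a³/Z = 10.2 × 6.022 × 10²³ × 3.126 × 10^-23 / 2 = 96.0 g/mol.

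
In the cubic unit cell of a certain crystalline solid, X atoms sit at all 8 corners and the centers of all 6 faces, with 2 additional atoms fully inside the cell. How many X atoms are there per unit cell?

6

Corner atoms are shared by 8 cells (1/8 each), face atoms by 2 (1/2 each), interior atoms are unshared.
Net atoms = 8 × 1/8 + 6 × 1/2 + 2 = 1 + 3 + 2 = 6.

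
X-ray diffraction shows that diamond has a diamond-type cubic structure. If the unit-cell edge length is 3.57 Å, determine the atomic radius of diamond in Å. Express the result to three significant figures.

In a diamond cubic lattice, nearest neighbors lie along the body diagonal with √3·a = 8r.
r = √3·a/8 = 1.7321 × 3.57 / 8 = 0.773 Å.

0.773 Å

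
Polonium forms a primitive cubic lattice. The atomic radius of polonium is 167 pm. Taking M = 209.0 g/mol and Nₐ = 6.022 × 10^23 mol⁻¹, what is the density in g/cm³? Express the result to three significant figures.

In a simple cubic lattice, atoms touch along the cell edge, so a = 2r, giving a = 334.0 pm = 3.340 × 10^-8 cm.
With Z = 1, ρ = Z·M/(N_A·a³) = 1 × 209.0 / (6.022 × 10²³ × 3.726 × 10^-23) = 9.315 g/cm³.

9.31 g/cm³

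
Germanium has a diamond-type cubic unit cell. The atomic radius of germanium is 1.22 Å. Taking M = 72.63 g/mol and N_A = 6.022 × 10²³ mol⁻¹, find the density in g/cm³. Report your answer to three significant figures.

5.39 g/cm³

In a diamond cubic lattice, nearest neighbors lie along the body diagonal with √3·a = 8r, giving a = 5.635 Å = 5.635 × 10^-8 cm.
With Z = 8, ρ = Z·M/(N_A·a³) = 8 × 72.63 / (6.022 × 10²³ × 1.789 × 10^-22) = 5.393 g/cm³.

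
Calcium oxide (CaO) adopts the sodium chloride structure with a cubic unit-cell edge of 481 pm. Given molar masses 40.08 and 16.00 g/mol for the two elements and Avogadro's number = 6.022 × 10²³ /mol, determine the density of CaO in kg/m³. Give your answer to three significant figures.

3350 kg/m³

The sodium chloride structure contains Z = 4 formula units per cell; M(CaO) = 40.08 + 16.00 = 56.08 g/mol.
a³ = (4.810 × 10^-8 cm)³ = 1.113 × 10^-22 cm³.
ρ = 4 × 56.08 / (6.022 × 10²³ × 1.113 × 10^-22) = 3.347 g/cm³ = 3350 kg/m³.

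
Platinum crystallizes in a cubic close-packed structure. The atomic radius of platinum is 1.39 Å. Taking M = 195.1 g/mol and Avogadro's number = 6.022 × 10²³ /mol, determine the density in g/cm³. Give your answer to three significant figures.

21.3 g/cm³

In an FCC lattice, atoms touch along the face diagonal, so √2·a = 4r, giving a = 3.932 Å = 3.932 × 10^-8 cm.
With Z = 4, ρ = Z·M/(N_A·a³) = 4 × 195.1 / (6.022 × 10²³ × 6.077 × 10^-23) = 21.33 g/cm³.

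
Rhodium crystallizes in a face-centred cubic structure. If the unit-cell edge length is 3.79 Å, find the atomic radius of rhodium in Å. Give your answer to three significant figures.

1.34 Å

In an FCC lattice, atoms touch along the face diagonal, so √2·a = 4r.
r = √2·a/4 = 1.4142 × 3.79 / 4 = 1.34 Å.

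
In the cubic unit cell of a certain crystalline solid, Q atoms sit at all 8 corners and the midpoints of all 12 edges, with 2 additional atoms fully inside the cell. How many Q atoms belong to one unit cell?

Corner atoms are shared by 8 cells (1/8 each), edge atoms by 4 (1/4 each), interior atoms are unshared.
Net atoms = 8 × 1/8 + 12 × 1/4 + 2 = 1 + 3 + 2 = 6.

6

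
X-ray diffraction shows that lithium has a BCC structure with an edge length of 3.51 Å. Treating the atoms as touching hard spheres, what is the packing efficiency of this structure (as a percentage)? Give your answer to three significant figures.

In a BCC lattice atoms touch along the body diagonal, so √3·a = 4r, so r = 0.4330a = 1.520 Å.
Packing fraction = Z·(4/3)πr³ / a³ = 2 × (4/3)π × (1.520)³ / (3.51)³ = 0.6802 = 68.0%.

68.0%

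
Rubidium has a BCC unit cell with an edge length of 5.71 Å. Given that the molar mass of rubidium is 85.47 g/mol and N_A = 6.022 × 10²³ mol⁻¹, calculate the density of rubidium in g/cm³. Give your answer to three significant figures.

A BCC unit cell contains Z = 2 atoms.
Cell volume: a³ = (5.71 Å)³ = (5.710 × 10^-8 cm)³ = 1.862 × 10^-22 cm³.
ρ = Z·M/(N_A·a³) = 2 × 85.47 / (6.022 × 10²³ × 1.862 × 10^-22) = 1.525 g/cm³.

1.52 g/cm³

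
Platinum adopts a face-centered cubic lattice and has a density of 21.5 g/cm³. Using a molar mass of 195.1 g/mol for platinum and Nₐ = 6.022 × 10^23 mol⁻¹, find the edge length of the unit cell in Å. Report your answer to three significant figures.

With Z = 4 atoms per FCC cell, a³ = Z·M/(N_A·ρ) = 4 × 195.1 / (6.022 × 10²³ × 21.50 g/cm³) = 6.028 × 10^-23 cm³.
a = (6.028 × 10^-23)^(1/3) = 3.921 × 10^-8 cm = 3.92 Å.

3.92 Å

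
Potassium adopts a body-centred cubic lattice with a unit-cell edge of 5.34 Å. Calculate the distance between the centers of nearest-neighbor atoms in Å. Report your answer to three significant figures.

In a BCC structure, atoms touch along the body diagonal, so √3·a = 4r; the nearest-neighbor distance equals 2r = 0.8660·a.
d = 0.8660 × 5.34 = 4.62 Å.

4.62 Å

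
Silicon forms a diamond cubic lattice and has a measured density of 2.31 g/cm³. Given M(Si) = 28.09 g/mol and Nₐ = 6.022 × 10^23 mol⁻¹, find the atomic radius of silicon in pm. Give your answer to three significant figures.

For a diamond cubic cell (Z = 8), a³ = Z·M/(N_A·ρ) = 8 × 28.09 / (6.022 × 10²³ × 2.310) = 1.615 × 10^-22 cm³, so a = 5.446 × 10^-8 cm = 544.6 pm.
Nearest neighbors lie along the body diagonal with √3·a = 8r, so r = 0.2165 × a = 118 pm.

118 pm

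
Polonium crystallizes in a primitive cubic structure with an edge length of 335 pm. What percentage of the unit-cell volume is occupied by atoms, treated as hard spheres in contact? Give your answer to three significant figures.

52.4%

In a simple cubic lattice atoms touch along the cell edge, so a = 2r, so r = 0.5000a = 167.5 pm.
Packing fraction = Z·(4/3)πr³ / a³ = 1 × (4/3)π × (167.5)³ / (335)³ = 0.5236 = 52.4%.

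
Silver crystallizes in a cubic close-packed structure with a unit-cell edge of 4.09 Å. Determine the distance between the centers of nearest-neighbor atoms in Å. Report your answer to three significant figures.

In an FCC structure, atoms touch along the face diagonal, so √2·a = 4r; the nearest-neighbor distance equals 2r = 0.7071·a.
d = 0.7071 × 4.09 = 2.89 Å.

2.89 Å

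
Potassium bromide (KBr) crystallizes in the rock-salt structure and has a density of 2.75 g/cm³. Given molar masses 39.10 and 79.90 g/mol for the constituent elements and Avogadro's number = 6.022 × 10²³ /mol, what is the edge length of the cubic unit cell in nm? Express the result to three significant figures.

M(KBr) = 119.0 g/mol; Z = 4 formula units per cell.
a³ = Z·M/(N_A·ρ) = 4 × 119.0 / (6.022 × 10²³ × 2.75) = 2.874 × 10^-22 cm³, so a = 6.600 × 10^-8 cm = 0.660 nm.

0.660 nm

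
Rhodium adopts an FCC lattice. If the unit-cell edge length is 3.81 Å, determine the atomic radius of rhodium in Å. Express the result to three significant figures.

1.35 Å

In an FCC lattice, atoms touch along the face diagonal, so √2·a = 4r.
r = √2·a/4 = 1.4142 × 3.81 / 4 = 1.35 Å.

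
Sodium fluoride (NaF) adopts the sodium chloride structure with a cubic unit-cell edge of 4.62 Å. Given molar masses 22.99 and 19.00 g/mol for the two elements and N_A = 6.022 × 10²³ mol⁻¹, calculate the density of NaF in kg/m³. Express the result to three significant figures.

2830 kg/m³

The sodium chloride structure contains Z = 4 formula units per cell; M(NaF) = 22.99 + 19.00 = 41.99 g/mol.
a³ = (4.620 × 10^-8 cm)³ = 9.861 × 10^-23 cm³.
ρ = 4 × 41.99 / (6.022 × 10²³ × 9.861 × 10^-23) = 2.828 g/cm³ = 2830 kg/m³.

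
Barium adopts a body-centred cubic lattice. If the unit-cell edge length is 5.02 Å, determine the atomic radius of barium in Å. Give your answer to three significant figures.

2.17 Å

In a BCC lattice, atoms touch along the body diagonal, so √3·a = 4r.
r = √3·a/4 = 1.7321 × 5.02 / 4 = 2.17 Å.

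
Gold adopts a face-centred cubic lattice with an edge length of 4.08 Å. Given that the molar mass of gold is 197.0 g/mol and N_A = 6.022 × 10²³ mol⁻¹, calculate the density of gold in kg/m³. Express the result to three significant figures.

An FCC unit cell contains Z = 4 atoms.
Cell volume: a³ = (4.08 Å)³ = (4.080 × 10^-8 cm)³ = 6.792 × 10^-23 cm³.
ρ = Z·M/(N_A·a³) = 4 × 197.0 / (6.022 × 10²³ × 6.792 × 10^-23) = 19.27 g/cm³ = 19300 kg/m³.

19300 kg/m³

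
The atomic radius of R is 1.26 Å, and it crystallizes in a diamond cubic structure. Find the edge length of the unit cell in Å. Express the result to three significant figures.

In a diamond cubic lattice, nearest neighbors lie along the body diagonal with √3·a = 8r.
a = 8r/√3 = 8 × 1.26 / 1.7321 = 5.82 Å.

5.82 Å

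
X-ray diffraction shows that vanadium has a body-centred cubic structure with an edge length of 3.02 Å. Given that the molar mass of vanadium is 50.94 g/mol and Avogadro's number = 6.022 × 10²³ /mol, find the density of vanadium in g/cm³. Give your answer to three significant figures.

6.14 g/cm³

A BCC unit cell contains Z = 2 atoms.
Cell volume: a³ = (3.02 Å)³ = (3.020 × 10^-8 cm)³ = 2.754 × 10^-23 cm³.
ρ = Z·M/(N_A·a³) = 2 × 50.94 / (6.022 × 10²³ × 2.754 × 10^-23) = 6.142 g/cm³.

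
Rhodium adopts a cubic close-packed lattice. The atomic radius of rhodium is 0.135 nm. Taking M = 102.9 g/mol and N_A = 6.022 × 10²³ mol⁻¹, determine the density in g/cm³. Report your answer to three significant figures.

In an FCC lattice, atoms touch along the face diagonal, so √2·a = 4r, giving a = 0.3818 nm = 3.818 × 10^-8 cm.
With Z = 4, ρ = Z·M/(N_A·a³) = 4 × 102.9 / (6.022 × 10²³ × 5.567 × 10^-23) = 12.28 g/cm³.

12.3 g/cm³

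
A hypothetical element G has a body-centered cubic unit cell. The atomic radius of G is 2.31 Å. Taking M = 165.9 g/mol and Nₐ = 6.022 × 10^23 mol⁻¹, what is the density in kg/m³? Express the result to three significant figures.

In a BCC lattice, atoms touch along the body diagonal, so √3·a = 4r, giving a = 5.335 Å = 5.335 × 10^-8 cm.
With Z = 2, ρ = Z·M/(N_A·a³) = 2 × 165.9 / (6.022 × 10²³ × 1.518 × 10^-22) = 3.629 g/cm³ = 3630 kg/m³.

3630 kg/m³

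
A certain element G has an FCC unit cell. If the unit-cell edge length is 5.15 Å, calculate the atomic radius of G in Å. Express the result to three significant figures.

1.82 Å

In an FCC lattice, atoms touch along the face diagonal, so √2·a = 4r.
r = √2·a/4 = 1.4142 × 5.15 / 4 = 1.82 Å.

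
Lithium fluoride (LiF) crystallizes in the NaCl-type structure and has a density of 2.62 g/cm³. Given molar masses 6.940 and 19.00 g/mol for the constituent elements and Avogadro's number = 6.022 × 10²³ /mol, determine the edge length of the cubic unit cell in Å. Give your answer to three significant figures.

4.04 Å

M(LiF) = 25.94 g/mol; Z = 4 formula units per cell.
a³ = Z·M/(N_A·ρ) = 4 × 25.94 / (6.022 × 10²³ × 2.62) = 6.576 × 10^-23 cm³, so a = 4.036 × 10^-8 cm = 4.04 Å.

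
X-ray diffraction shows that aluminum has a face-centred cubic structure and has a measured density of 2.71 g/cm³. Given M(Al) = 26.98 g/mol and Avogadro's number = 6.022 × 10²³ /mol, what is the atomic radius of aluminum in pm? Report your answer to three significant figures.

143 pm

For an FCC cell (Z = 4), a³ = Z·M/(N_A·ρ) = 4 × 26.98 / (6.022 × 10²³ × 2.710) = 6.613 × 10^-23 cm³, so a = 4.044 × 10^-8 cm = 404.4 pm.
Atoms touch along the face diagonal, so √2·a = 4r, so r = 0.3536 × a = 143 pm.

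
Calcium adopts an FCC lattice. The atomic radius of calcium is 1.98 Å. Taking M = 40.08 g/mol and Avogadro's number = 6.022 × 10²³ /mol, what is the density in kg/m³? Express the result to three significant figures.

In an FCC lattice, atoms touch along the face diagonal, so √2·a = 4r, giving a = 5.600 Å = 5.600 × 10^-8 cm.
With Z = 4, ρ = Z·M/(N_A·a³) = 4 × 40.08 / (6.022 × 10²³ × 1.756 × 10^-22) = 1.516 g/cm³ = 1520 kg/m³.

1520 kg/m³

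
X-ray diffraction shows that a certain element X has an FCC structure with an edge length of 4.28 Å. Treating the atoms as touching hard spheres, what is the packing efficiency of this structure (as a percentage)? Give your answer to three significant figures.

74.0%

In an FCC lattice atoms touch along the face diagonal, so √2·a = 4r, so r = 0.3536a = 1.513 Å.
Packing fraction = Z·(4/3)πr³ / a³ = 4 × (4/3)π × (1.513)³ / (4.28)³ = 0.7405 = 74.0%.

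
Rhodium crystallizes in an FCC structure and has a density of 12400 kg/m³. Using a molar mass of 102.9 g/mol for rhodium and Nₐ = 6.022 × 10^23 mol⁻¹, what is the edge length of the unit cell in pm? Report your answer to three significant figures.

With Z = 4 atoms per FCC cell, a³ = Z·M/(N_A·ρ) = 4 × 102.9 / (6.022 × 10²³ × 12.40 g/cm³) = 5.512 × 10^-23 cm³.
a = (5.512 × 10^-23)^(1/3) = 3.806 × 10^-8 cm = 381 pm.

381 pm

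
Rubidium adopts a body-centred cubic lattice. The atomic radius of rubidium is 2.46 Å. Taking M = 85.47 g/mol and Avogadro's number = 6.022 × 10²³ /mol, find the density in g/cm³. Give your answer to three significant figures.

1.55 g/cm³

In a BCC lattice, atoms touch along the body diagonal, so √3·a = 4r, giving a = 5.681 Å = 5.681 × 10^-8 cm.
With Z = 2, ρ = Z·M/(N_A·a³) = 2 × 85.47 / (6.022 × 10²³ × 1.834 × 10^-22) = 1.548 g/cm³.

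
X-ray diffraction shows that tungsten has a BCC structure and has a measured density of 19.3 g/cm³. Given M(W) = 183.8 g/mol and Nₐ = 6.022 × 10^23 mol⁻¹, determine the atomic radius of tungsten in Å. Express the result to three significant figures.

1.37 Å

For a BCC cell (Z = 2), a³ = Z·M/(N_A·ρ) = 2 × 183.8 / (6.022 × 10²³ × 19.30) = 3.163 × 10^-23 cm³, so a = 3.162 × 10^-8 cm = 3.162 Å.
Atoms touch along the body diagonal, so √3·a = 4r, so r = 0.4330 × a = 1.37 Å.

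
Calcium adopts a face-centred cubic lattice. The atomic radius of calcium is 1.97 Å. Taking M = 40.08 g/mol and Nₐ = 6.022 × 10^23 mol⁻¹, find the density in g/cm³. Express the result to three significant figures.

In an FCC lattice, atoms touch along the face diagonal, so √2·a = 4r, giving a = 5.572 Å = 5.572 × 10^-8 cm.
With Z = 4, ρ = Z·M/(N_A·a³) = 4 × 40.08 / (6.022 × 10²³ × 1.730 × 10^-22) = 1.539 g/cm³.

1.54 g/cm³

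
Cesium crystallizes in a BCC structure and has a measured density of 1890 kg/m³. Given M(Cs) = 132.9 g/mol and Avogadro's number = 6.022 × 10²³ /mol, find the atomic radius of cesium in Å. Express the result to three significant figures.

2.67 Å

For a BCC cell (Z = 2), a³ = Z·M/(N_A·ρ) = 2 × 132.9 / (6.022 × 10²³ × 1.890) = 2.335 × 10^-22 cm³, so a = 6.158 × 10^-8 cm = 6.158 Å.
Atoms touch along the body diagonal, so √3·a = 4r, so r = 0.4330 × a = 2.67 Å.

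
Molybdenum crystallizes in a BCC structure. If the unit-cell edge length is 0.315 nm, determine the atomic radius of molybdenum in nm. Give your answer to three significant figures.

0.136 nm

In a BCC lattice, atoms touch along the body diagonal, so √3·a = 4r.
r = √3·a/4 = 1.7321 × 0.315 / 4 = 0.136 nm.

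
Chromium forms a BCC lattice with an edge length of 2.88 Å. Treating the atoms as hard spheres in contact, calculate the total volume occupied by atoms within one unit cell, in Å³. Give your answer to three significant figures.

16.2 Å³

In a BCC lattice atoms touch along the body diagonal, so √3·a = 4r, so r = 0.4330a = 1.247 Å.
V_atoms = Z × (4/3)πr³ = 2 × (4/3)π × (1.247)³ = 16.2 Å³.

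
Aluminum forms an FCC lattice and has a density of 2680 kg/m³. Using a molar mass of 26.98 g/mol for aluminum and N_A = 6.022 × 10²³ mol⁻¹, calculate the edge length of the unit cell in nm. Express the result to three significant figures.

0.406 nm

With Z = 4 atoms per FCC cell, a³ = Z·M/(N_A·ρ) = 4 × 26.98 / (6.022 × 10²³ × 2.680 g/cm³) = 6.687 × 10^-23 cm³.
a = (6.687 × 10^-23)^(1/3) = 4.059 × 10^-8 cm = 0.406 nm.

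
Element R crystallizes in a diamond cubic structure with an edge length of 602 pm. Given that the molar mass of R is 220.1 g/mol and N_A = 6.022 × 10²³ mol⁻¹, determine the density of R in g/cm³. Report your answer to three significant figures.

A diamond cubic unit cell contains Z = 8 atoms.
Cell volume: a³ = (602 pm)³ = (6.020 × 10^-8 cm)³ = 2.182 × 10^-22 cm³.
ρ = Z·M/(N_A·a³) = 8 × 220.1 / (6.022 × 10²³ × 2.182 × 10^-22) = 13.40 g/cm³.

13.4 g/cm³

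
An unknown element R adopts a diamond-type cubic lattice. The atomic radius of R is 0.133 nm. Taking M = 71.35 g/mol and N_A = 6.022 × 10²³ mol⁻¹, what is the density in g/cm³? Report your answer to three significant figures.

4.09 g/cm³

In a diamond cubic lattice, nearest neighbors lie along the body diagonal with √3·a = 8r, giving a = 0.6143 nm = 6.143 × 10^-8 cm.
With Z = 8, ρ = Z·M/(N_A·a³) = 8 × 71.35 / (6.022 × 10²³ × 2.318 × 10^-22) = 4.089 g/cm³.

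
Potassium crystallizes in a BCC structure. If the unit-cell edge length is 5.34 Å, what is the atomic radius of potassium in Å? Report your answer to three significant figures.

In a BCC lattice, atoms touch along the body diagonal, so √3·a = 4r.
r = √3·a/4 = 1.7321 × 5.34 / 4 = 2.31 Å.

2.31 Å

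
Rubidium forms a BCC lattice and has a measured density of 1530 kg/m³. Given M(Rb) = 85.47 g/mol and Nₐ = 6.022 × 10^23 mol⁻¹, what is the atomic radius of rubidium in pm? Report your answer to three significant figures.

For a BCC cell (Z = 2), a³ = Z·M/(N_A·ρ) = 2 × 85.47 / (6.022 × 10²³ × 1.530) = 1.855 × 10^-22 cm³, so a = 5.703 × 10^-8 cm = 570.3 pm.
Atoms touch along the body diagonal, so √3·a = 4r, so r = 0.4330 × a = 247 pm.

247 pm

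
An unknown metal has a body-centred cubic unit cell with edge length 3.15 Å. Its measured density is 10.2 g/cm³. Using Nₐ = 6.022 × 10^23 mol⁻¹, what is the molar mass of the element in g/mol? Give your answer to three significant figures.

96.0 g/mol

A BCC cell has Z = 2 atoms; a = 3.150 × 10^-8 cm.
M = ρ·N_A·a³/Z = 10.2 × 6.022 × 10²³ × 3.126 × 10^-23 / 2 = 96.0 g/mol.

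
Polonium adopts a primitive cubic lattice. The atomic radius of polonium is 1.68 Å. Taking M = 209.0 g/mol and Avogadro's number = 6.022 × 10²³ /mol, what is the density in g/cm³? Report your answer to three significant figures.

In a simple cubic lattice, atoms touch along the cell edge, so a = 2r, giving a = 3.360 Å = 3.360 × 10^-8 cm.
With Z = 1, ρ = Z·M/(N_A·a³) = 1 × 209.0 / (6.022 × 10²³ × 3.793 × 10^-23) = 9.149 g/cm³.

9.15 g/cm³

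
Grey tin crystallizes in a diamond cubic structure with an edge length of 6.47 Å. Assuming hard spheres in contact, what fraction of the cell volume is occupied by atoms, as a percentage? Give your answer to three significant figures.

34.0%

In a diamond cubic lattice nearest neighbors lie along the body diagonal with √3·a = 8r, so r = 0.2165a = 1.401 Å.
Packing fraction = Z·(4/3)πr³ / a³ = 8 × (4/3)π × (1.401)³ / (6.47)³ = 0.3401 = 34.0%.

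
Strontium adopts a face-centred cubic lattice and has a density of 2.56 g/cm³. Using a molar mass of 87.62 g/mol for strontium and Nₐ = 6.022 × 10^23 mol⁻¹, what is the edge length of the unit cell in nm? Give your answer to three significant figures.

0.610 nm

With Z = 4 atoms per FCC cell, a³ = Z·M/(N_A·ρ) = 4 × 87.62 / (6.022 × 10²³ × 2.560 g/cm³) = 2.273 × 10^-22 cm³.
a = (2.273 × 10^-22)^(1/3) = 6.103 × 10^-8 cm = 0.610 nm.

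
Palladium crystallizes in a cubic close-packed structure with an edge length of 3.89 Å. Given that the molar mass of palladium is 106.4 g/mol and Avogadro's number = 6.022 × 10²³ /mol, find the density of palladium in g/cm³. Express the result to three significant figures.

12.0 g/cm³

An FCC unit cell contains Z = 4 atoms.
Cell volume: a³ = (3.89 Å)³ = (3.890 × 10^-8 cm)³ = 5.886 × 10^-23 cm³.
ρ = Z·M/(N_A·a³) = 4 × 106.4 / (6.022 × 10²³ × 5.886 × 10^-23) = 12.01 g/cm³.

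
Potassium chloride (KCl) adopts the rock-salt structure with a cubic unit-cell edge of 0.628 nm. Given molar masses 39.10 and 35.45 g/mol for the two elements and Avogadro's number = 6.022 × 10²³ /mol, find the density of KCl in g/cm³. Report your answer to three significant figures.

The rock-salt structure contains Z = 4 formula units per cell; M(KCl) = 39.10 + 35.45 = 74.55 g/mol.
a³ = (6.280 × 10^-8 cm)³ = 2.477 × 10^-22 cm³.
ρ = 4 × 74.55 / (6.022 × 10²³ × 2.477 × 10^-22) = 1.999 g/cm³.

2.00 g/cm³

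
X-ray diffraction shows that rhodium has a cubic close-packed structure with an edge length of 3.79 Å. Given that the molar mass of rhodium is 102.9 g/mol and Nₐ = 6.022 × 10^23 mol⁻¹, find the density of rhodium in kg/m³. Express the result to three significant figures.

An FCC unit cell contains Z = 4 atoms.
Cell volume: a³ = (3.79 Å)³ = (3.790 × 10^-8 cm)³ = 5.444 × 10^-23 cm³.
ρ = Z·M/(N_A·a³) = 4 × 102.9 / (6.022 × 10²³ × 5.444 × 10^-23) = 12.56 g/cm³ = 12600 kg/m³.

12600 kg/m³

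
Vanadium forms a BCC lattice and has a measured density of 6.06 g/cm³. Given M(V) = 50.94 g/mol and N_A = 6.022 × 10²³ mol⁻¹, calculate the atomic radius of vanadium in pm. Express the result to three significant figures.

131 pm

For a BCC cell (Z = 2), a³ = Z·M/(N_A·ρ) = 2 × 50.94 / (6.022 × 10²³ × 6.060) = 2.792 × 10^-23 cm³, so a = 3.034 × 10^-8 cm = 303.4 pm.
Atoms touch along the body diagonal, so √3·a = 4r, so r = 0.4330 × a = 131 pm.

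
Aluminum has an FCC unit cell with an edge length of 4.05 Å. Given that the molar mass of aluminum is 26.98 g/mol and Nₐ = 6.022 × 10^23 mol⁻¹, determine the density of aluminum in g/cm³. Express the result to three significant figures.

An FCC unit cell contains Z = 4 atoms.
Cell volume: a³ = (4.05 Å)³ = (4.050 × 10^-8 cm)³ = 6.643 × 10^-23 cm³.
ρ = Z·M/(N_A·a³) = 4 × 26.98 / (6.022 × 10²³ × 6.643 × 10^-23) = 2.698 g/cm³.

2.70 g/cm³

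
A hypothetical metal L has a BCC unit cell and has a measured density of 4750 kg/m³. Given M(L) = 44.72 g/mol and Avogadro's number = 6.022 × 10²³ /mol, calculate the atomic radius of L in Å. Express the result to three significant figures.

For a BCC cell (Z = 2), a³ = Z·M/(N_A·ρ) = 2 × 44.72 / (6.022 × 10²³ × 4.750) = 3.127 × 10^-23 cm³, so a = 3.150 × 10^-8 cm = 3.150 Å.
Atoms touch along the body diagonal, so √3·a = 4r, so r = 0.4330 × a = 1.36 Å.

1.36 Å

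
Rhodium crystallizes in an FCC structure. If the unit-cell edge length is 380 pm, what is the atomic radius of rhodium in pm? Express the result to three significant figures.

134 pm

In an FCC lattice, atoms touch along the face diagonal, so √2·a = 4r.
r = √2·a/4 = 1.4142 × 380 / 4 = 134 pm.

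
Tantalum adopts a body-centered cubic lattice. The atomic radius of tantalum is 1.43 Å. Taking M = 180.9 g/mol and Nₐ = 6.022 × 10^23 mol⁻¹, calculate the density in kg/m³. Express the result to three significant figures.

In a BCC lattice, atoms touch along the body diagonal, so √3·a = 4r, giving a = 3.302 Å = 3.302 × 10^-8 cm.
With Z = 2, ρ = Z·M/(N_A·a³) = 2 × 180.9 / (6.022 × 10²³ × 3.602 × 10^-23) = 16.68 g/cm³ = 16700 kg/m³.

16700 kg/m³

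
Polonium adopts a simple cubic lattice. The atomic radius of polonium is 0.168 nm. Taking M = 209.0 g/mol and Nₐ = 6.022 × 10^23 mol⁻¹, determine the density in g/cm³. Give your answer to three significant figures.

In a simple cubic lattice, atoms touch along the cell edge, so a = 2r, giving a = 0.3360 nm = 3.360 × 10^-8 cm.
With Z = 1, ρ = Z·M/(N_A·a³) = 1 × 209.0 / (6.022 × 10²³ × 3.793 × 10^-23) = 9.149 g/cm³.

9.15 g/cm³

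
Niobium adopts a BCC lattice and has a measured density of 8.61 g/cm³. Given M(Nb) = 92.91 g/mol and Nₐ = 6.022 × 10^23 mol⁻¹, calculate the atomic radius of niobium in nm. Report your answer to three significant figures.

For a BCC cell (Z = 2), a³ = Z·M/(N_A·ρ) = 2 × 92.91 / (6.022 × 10²³ × 8.610) = 3.584 × 10^-23 cm³, so a = 3.297 × 10^-8 cm = 0.3297 nm.
Atoms touch along the body diagonal, so √3·a = 4r, so r = 0.4330 × a = 0.143 nm.

0.143 nm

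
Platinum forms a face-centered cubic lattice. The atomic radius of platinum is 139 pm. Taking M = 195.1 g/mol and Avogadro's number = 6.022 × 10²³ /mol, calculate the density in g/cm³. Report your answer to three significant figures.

21.3 g/cm³

In an FCC lattice, atoms touch along the face diagonal, so √2·a = 4r, giving a = 393.2 pm = 3.932 × 10^-8 cm.
With Z = 4, ρ = Z·M/(N_A·a³) = 4 × 195.1 / (6.022 × 10²³ × 6.077 × 10^-23) = 21.33 g/cm³.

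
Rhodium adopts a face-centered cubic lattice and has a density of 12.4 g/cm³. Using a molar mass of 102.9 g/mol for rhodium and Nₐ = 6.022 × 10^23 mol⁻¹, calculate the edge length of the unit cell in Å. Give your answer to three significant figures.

With Z = 4 atoms per FCC cell, a³ = Z·M/(N_A·ρ) = 4 × 102.9 / (6.022 × 10²³ × 12.40 g/cm³) = 5.512 × 10^-23 cm³.
a = (5.512 × 10^-23)^(1/3) = 3.806 × 10^-8 cm = 3.81 Å.

3.81 Å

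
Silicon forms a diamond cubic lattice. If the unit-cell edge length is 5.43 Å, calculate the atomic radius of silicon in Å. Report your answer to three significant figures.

1.18 Å

In a diamond cubic lattice, nearest neighbors lie along the body diagonal with √3·a = 8r.
r = √3·a/8 = 1.7321 × 5.43 / 8 = 1.18 Å.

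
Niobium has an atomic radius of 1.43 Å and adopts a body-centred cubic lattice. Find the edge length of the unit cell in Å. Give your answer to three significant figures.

3.30 Å

In a BCC lattice, atoms touch along the body diagonal, so √3·a = 4r.
a = 4r/√3 = 4 × 1.43 / 1.7321 = 3.30 Å.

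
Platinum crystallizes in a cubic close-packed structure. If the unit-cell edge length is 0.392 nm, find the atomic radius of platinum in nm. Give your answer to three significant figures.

0.139 nm

In an FCC lattice, atoms touch along the face diagonal, so √2·a = 4r.
r = √2·a/4 = 1.4142 × 0.392 / 4 = 0.139 nm.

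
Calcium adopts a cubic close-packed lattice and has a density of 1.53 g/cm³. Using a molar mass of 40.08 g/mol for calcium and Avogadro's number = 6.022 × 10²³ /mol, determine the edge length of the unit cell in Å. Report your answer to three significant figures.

5.58 Å

With Z = 4 atoms per FCC cell, a³ = Z·M/(N_A·ρ) = 4 × 40.08 / (6.022 × 10²³ × 1.530 g/cm³) = 1.740 × 10^-22 cm³.
a = (1.740 × 10^-22)^(1/3) = 5.583 × 10^-8 cm = 5.58 Å.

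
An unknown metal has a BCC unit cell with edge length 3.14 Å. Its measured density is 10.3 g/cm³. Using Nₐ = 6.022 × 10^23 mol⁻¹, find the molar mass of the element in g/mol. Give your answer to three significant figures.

96.0 g/mol

A BCC cell has Z = 2 atoms; a = 3.140 × 10^-8 cm.
M = ρ·N_A·a³/Z = 10.3 × 6.022 × 10²³ × 3.096 × 10^-23 / 2 = 96.0 g/mol.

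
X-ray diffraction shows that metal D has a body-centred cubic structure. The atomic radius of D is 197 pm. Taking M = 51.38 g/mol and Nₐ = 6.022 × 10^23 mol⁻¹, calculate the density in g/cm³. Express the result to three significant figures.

In a BCC lattice, atoms touch along the body diagonal, so √3·a = 4r, giving a = 455.0 pm = 4.550 × 10^-8 cm.
With Z = 2, ρ = Z·M/(N_A·a³) = 2 × 51.38 / (6.022 × 10²³ × 9.417 × 10^-23) = 1.812 g/cm³.

1.81 g/cm³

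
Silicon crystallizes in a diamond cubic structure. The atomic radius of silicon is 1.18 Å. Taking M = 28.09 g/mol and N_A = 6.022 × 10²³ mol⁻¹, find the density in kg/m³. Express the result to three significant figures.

2300 kg/m³

In a diamond cubic lattice, nearest neighbors lie along the body diagonal with √3·a = 8r, giving a = 5.450 Å = 5.450 × 10^-8 cm.
With Z = 8, ρ = Z·M/(N_A·a³) = 8 × 28.09 / (6.022 × 10²³ × 1.619 × 10^-22) = 2.305 g/cm³ = 2300 kg/m³.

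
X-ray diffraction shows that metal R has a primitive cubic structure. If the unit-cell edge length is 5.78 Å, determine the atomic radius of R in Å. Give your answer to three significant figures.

In a simple cubic lattice, atoms touch along the cell edge, so a = 2r.
r = a/2 = 5.78/2 = 2.89 Å.

2.89 Å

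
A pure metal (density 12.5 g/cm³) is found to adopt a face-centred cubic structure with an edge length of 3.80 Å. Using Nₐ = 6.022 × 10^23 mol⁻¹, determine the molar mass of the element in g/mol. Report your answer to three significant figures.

103 g/mol

An FCC cell has Z = 4 atoms; a = 3.800 × 10^-8 cm.
M = ρ·N_A·a³/Z = 12.5 × 6.022 × 10²³ × 5.487 × 10^-23 / 4 = 103 g/mol.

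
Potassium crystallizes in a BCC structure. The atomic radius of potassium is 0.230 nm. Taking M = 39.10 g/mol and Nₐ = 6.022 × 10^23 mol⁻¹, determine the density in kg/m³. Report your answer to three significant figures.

In a BCC lattice, atoms touch along the body diagonal, so √3·a = 4r, giving a = 0.5312 nm = 5.312 × 10^-8 cm.
With Z = 2, ρ = Z·M/(N_A·a³) = 2 × 39.10 / (6.022 × 10²³ × 1.499 × 10^-22) = 0.8665 g/cm³ = 867 kg/m³.

867 kg/m³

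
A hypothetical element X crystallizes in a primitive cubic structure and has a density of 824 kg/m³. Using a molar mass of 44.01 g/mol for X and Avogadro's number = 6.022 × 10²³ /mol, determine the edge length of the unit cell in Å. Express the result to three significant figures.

With Z = 1 atom per simple cubic cell, a³ = Z·M/(N_A·ρ) = 1 × 44.01 / (6.022 × 10²³ × 0.8240 g/cm³) = 8.869 × 10^-23 cm³.
a = (8.869 × 10^-23)^(1/3) = 4.460 × 10^-8 cm = 4.46 Å.

4.46 Å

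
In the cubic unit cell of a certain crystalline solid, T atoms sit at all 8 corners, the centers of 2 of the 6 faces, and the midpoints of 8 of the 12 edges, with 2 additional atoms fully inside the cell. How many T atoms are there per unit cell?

Corner atoms are shared by 8 cells (1/8 each), face atoms by 2 (1/2 each), edge atoms by 4 (1/4 each), interior atoms are unshared.
Net atoms = 8 × 1/8 + 2 × 1/2 + 8 × 1/4 + 2 = 1 + 1 + 2 + 2 = 6.

6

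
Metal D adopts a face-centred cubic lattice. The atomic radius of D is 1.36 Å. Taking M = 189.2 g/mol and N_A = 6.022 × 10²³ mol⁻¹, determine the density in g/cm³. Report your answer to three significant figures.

In an FCC lattice, atoms touch along the face diagonal, so √2·a = 4r, giving a = 3.847 Å = 3.847 × 10^-8 cm.
With Z = 4, ρ = Z·M/(N_A·a³) = 4 × 189.2 / (6.022 × 10²³ × 5.692 × 10^-23) = 22.08 g/cm³.

22.1 g/cm³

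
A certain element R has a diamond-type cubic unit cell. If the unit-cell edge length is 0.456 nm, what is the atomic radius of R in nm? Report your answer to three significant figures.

In a diamond cubic lattice, nearest neighbors lie along the body diagonal with √3·a = 8r.
r = √3·a/8 = 1.7321 × 0.456 / 8 = 0.0987 nm.

0.0987 nm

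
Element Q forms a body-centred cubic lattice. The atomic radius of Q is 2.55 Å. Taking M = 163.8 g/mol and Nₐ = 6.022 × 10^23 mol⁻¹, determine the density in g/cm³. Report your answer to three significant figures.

2.66 g/cm³

In a BCC lattice, atoms touch along the body diagonal, so √3·a = 4r, giving a = 5.889 Å = 5.889 × 10^-8 cm.
With Z = 2, ρ = Z·M/(N_A·a³) = 2 × 163.8 / (6.022 × 10²³ × 2.042 × 10^-22) = 2.664 g/cm³.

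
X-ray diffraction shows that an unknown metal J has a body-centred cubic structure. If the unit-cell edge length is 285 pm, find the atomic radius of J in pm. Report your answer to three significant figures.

In a BCC lattice, atoms touch along the body diagonal, so √3·a = 4r.
r = √3·a/4 = 1.7321 × 285 / 4 = 123 pm.

123 pm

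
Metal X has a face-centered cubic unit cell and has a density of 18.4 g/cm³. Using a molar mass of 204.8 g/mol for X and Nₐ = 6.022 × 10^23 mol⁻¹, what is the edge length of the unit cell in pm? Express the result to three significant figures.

420 pm

With Z = 4 atoms per FCC cell, a³ = Z·M/(N_A·ρ) = 4 × 204.8 / (6.022 × 10²³ × 18.40 g/cm³) = 7.393 × 10^-23 cm³.
a = (7.393 × 10^-23)^(1/3) = 4.197 × 10^-8 cm = 420 pm.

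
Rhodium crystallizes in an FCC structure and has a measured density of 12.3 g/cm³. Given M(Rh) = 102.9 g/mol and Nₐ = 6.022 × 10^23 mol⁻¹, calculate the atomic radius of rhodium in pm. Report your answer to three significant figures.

For an FCC cell (Z = 4), a³ = Z·M/(N_A·ρ) = 4 × 102.9 / (6.022 × 10²³ × 12.30) = 5.557 × 10^-23 cm³, so a = 3.816 × 10^-8 cm = 381.6 pm.
Atoms touch along the face diagonal, so √2·a = 4r, so r = 0.3536 × a = 135 pm.

135 pm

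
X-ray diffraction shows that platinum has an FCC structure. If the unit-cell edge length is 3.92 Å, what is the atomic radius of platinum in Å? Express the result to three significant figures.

In an FCC lattice, atoms touch along the face diagonal, so √2·a = 4r.
r = √2·a/4 = 1.4142 × 3.92 / 4 = 1.39 Å.

1.39 Å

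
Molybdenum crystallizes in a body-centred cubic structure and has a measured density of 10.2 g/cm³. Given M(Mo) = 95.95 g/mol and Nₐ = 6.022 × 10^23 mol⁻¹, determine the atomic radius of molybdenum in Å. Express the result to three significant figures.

For a BCC cell (Z = 2), a³ = Z·M/(N_A·ρ) = 2 × 95.95 / (6.022 × 10²³ × 10.20) = 3.124 × 10^-23 cm³, so a = 3.150 × 10^-8 cm = 3.150 Å.
Atoms touch along the body diagonal, so √3·a = 4r, so r = 0.4330 × a = 1.36 Å.

1.36 Å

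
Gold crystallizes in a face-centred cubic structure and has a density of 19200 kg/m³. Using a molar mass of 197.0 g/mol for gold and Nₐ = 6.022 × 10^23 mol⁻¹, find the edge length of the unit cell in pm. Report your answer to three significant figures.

With Z = 4 atoms per FCC cell, a³ = Z·M/(N_A·ρ) = 4 × 197.0 / (6.022 × 10²³ × 19.20 g/cm³) = 6.815 × 10^-23 cm³.
a = (6.815 × 10^-23)^(1/3) = 4.085 × 10^-8 cm = 408 pm.

408 pm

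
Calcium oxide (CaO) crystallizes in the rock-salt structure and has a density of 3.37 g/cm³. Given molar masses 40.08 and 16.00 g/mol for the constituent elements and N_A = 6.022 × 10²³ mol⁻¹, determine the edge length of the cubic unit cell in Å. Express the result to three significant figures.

4.80 Å

M(CaO) = 56.08 g/mol; Z = 4 formula units per cell.
a³ = Z·M/(N_A·ρ) = 4 × 56.08 / (6.022 × 10²³ × 3.37) = 1.105 × 10^-22 cm³, so a = 4.799 × 10^-8 cm = 4.80 Å.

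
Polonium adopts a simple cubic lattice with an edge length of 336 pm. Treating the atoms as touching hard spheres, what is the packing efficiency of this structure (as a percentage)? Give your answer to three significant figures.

52.4%

In a simple cubic lattice atoms touch along the cell edge, so a = 2r, so r = 0.5000a = 168.0 pm.
Packing fraction = Z·(4/3)πr³ / a³ = 1 × (4/3)π × (168.0)³ / (336)³ = 0.5236 = 52.4%.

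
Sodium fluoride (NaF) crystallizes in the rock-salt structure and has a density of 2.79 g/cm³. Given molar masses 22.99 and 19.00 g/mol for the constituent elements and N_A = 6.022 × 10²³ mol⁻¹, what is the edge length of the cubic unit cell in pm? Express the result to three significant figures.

M(NaF) = 41.99 g/mol; Z = 4 formula units per cell.
a³ = Z·M/(N_A·ρ) = 4 × 41.99 / (6.022 × 10²³ × 2.79) = 9.997 × 10^-23 cm³, so a = 4.641 × 10^-8 cm = 464 pm.

464 pm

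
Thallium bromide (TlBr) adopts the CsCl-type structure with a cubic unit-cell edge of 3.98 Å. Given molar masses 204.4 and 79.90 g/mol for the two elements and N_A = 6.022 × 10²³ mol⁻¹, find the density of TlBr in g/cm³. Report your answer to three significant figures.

7.49 g/cm³

The CsCl-type structure contains Z = 1 formula unit per cell; M(TlBr) = 204.4 + 79.90 = 284.3 g/mol.
a³ = (3.980 × 10^-8 cm)³ = 6.304 × 10^-23 cm³.
ρ = 1 × 284.3 / (6.022 × 10²³ × 6.304 × 10^-23) = 7.488 g/cm³.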